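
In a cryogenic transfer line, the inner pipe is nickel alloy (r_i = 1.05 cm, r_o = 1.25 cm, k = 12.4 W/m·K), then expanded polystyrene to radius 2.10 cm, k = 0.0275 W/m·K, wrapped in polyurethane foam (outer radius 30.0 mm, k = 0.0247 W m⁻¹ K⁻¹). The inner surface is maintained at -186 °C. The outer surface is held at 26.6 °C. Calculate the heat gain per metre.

Q' = 40.1 W/m

Treat each layer as a resistance in series:
  R'_nickel alloy = ln(0.0125/0.0105)/(2πk) = 0.1744/(2π·12.4) = 0.002238 m·K/W
  R'_expanded polystyrene = ln(0.0210/0.0125)/(2πk) = 0.5188/(2π·0.0275) = 3.002 m·K/W
  R'_polyurethane foam = ln(0.0300/0.0210)/(2πk) = 0.3567/(2π·0.0247) = 2.298 m·K/W
ΣR = 0.002238 + 3.002 + 2.298 = 5.302 m·K/W
Q' = ΔT/ΣR = (-186 °C − 26.6 °C)/5.302 = -40.1 W/m
(Negative Q' ⇒ heat flows inward; heat gain = 40.1 W/m.)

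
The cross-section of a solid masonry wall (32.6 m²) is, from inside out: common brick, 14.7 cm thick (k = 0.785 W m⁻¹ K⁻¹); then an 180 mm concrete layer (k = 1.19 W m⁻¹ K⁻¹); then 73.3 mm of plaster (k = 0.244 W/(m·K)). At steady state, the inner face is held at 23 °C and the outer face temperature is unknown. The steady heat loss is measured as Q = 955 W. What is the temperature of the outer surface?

Series resistances:
  R_common brick = L/(kA) = 0.147/(0.785·32.6) = 0.005744 K/W
  R_concrete = L/(kA) = 0.180/(1.19·32.6) = 0.004640 K/W
  R_plaster = L/(kA) = 0.0733/(0.244·32.6) = 0.009215 K/W
ΣR = 0.01960 K/W
ΔT = Q·ΣR = 955 × 0.01960 = 18.72 K
Heat flows outward, so T_out = T_in − ΔT = 23 − 18.72 = 4.28 °C

T_out = 4.28 °C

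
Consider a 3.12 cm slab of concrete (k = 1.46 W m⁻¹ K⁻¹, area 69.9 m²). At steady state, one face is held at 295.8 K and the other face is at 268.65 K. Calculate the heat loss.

Q = 88.8 kW

Q = kA·ΔT/L = 1.46 × 69.9 × |295.8 K − 268.65 K| / 0.0312 = 88800 W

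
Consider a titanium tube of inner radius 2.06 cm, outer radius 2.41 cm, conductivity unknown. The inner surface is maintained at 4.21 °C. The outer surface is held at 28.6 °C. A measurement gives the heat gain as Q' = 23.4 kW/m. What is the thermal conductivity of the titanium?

ΣR = ΔT/Q' = |4.21 − 28.6|/23400 = 0.001042 m·K/W
ln(r₂/r₁)/(2πk) = 0.001042 ⇒ k = 0.1569/(2π·0.001042) = 24.0 W/m·K

k = 24.0 W/m·K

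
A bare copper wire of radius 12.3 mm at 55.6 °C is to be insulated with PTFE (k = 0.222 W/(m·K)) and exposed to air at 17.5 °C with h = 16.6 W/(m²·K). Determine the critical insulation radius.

For a cylinder, r_cr = k_ins/h = 0.222/16.6 = 0.0134 m = 1.34 cm

r_cr = 1.34 cm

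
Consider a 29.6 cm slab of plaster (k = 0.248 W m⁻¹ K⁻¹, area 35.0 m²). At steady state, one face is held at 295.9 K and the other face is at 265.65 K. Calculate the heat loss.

Q = 887 W

Q = kA·ΔT/L = 0.248 × 35.0 × |295.9 K − 265.65 K| / 0.296 = 887 W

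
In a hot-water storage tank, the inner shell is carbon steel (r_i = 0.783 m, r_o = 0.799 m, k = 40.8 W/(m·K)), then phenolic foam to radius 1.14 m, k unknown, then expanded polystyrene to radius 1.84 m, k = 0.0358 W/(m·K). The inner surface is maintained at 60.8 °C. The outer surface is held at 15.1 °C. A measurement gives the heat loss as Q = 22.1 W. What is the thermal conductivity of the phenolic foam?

ΣR = ΔT/Q = |60.8 − 15.1|/22.1 = 2.068 K/W
Known resistances:
  R_carbon steel = (1/0.783 − 1/0.799)/(4πk) = 0.02557/(4π·40.8) = 4.988×10^-5 K/W
  R_expanded polystyrene = (1/1.14 − 1/1.84)/(4πk) = 0.3337/(4π·0.0358) = 0.7418 K/W
R_phenolic foam = ΣR − ΣR_known = 2.068 − 0.7418 = 1.326 K/W
(1/r₁−1/r₂)/(4πk) = 1.326 ⇒ k = 0.3744/(4π·1.326) = 0.0225 W/m·K

k = 0.0225 W/m·K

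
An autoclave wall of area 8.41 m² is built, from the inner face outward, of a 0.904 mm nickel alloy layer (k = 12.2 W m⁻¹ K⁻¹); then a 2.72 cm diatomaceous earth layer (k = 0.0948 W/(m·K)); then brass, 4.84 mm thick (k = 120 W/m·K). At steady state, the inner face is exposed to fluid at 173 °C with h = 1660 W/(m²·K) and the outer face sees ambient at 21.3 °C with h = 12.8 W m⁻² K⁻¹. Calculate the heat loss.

Q = 3.49 kW

Resistance network (inner→outer):
  R_conv,in = 1/(hA) = 1/(1660·8.41) = 7.163×10^-5 K/W
  R_nickel alloy = L/(kA) = 9.04×10^-4/(12.2·8.41) = 8.811×10^-6 K/W
  R_diatomaceous earth = L/(kA) = 0.0272/(0.0948·8.41) = 0.03412 K/W
  R_brass = L/(kA) = 0.00484/(120·8.41) = 4.796×10^-6 K/W
  R_conv,out = 1/(hA) = 1/(12.8·8.41) = 0.009290 K/W
ΣR = 7.163×10^-5 + 8.811×10^-6 + 0.03412 + 4.796×10^-6 + 0.009290 = 0.04350 K/W
Q = ΔT/ΣR = (173 °C − 21.3 °C)/0.04350 = 3490 W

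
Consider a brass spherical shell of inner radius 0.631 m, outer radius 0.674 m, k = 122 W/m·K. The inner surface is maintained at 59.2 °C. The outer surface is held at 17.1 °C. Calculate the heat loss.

Q = 4πk·ΔT/(1/r₁ − 1/r₂) = 4π × 122 × 42.1 / (1/0.631 − 1/0.674) = 6.38×10^5 W

Q = 6.38×10^5 W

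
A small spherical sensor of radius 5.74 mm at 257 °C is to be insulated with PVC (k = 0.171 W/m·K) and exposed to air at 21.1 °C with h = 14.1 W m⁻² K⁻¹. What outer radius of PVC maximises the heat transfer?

For a sphere, r_cr = 2k_ins/h = 2·0.171/14.1 = 0.0243 m = 2.43 cm

r_cr = 2.43 cm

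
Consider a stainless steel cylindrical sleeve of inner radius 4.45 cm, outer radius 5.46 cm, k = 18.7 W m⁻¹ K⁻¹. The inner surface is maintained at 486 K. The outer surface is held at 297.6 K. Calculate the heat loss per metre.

Q' = 2πk·ΔT/ln(r₂/r₁) = 2π × 18.7 × 188.4 / ln(0.0546/0.0445) = 1.08×10^5 W/m

Q' = 108 kW/m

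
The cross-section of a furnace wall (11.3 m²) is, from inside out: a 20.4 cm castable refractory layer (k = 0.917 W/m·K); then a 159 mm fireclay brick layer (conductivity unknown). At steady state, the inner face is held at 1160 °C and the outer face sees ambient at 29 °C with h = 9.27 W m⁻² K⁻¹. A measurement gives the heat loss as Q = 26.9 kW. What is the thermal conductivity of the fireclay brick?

ΣR = ΔT/Q = |1160 − 29|/26900 = 0.04204 K/W
Known resistances:
  R_castable refractory = L/(kA) = 0.204/(0.917·11.3) = 0.01969 K/W
  R_conv,out = 1/(hA) = 1/(9.27·11.3) = 0.009546 K/W
R_fireclay brick = ΣR − ΣR_known = 0.04204 − 0.02924 = 0.01280 K/W
L/(kA) = 0.01280 ⇒ k = 0.159/(0.01280·11.3) = 1.10 W/m·K

k = 1.10 W/m·K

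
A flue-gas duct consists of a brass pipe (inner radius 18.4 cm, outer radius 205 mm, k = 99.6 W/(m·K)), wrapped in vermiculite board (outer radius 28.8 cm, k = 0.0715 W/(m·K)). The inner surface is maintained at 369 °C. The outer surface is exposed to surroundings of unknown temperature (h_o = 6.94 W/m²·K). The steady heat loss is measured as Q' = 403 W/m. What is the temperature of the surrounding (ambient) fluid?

T_out = 31.9 °C

Sum the resistances:
  R'_brass = ln(0.205/0.184)/(2πk) = 0.1081/(2π·99.6) = 1.727×10^-4 m·K/W
  R'_vermiculite board = ln(0.288/0.205)/(2πk) = 0.3400/(2π·0.0715) = 0.7567 m·K/W
  R'_conv,out = 1/(2πr h) = 1/(2π·0.288·6.94) = 0.07963 m·K/W
ΣR = 0.8365 m·K/W
ΔT = Q'·ΣR = 403 × 0.8365 = 337.1 K
Heat flows outward, so T_out = T_in − ΔT = 369 − 337.1 = 31.9 °C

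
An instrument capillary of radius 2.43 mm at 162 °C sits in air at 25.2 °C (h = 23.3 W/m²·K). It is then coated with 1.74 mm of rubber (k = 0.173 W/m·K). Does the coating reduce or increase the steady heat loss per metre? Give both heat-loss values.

increases: 48.7 → 64.1 W/m

Critical radius for a cylinder: r_cr = k/h = 0.00742 m = 0.742 cm.
Outer radius after coating: r₂ = 0.00243 + 0.00174 = 0.00417 m.
Since r₁ < r_cr and r₂ ≤ r_cr, the coating moves toward the maximum at r_cr — heat loss rises.
Bare: R = 1/(2πr₁h) = 2.811 m·K/W; Q = 136.8/2.811 = 48.7 W/m.
Coated: R = R_cond + R_conv = 2.135 m·K/W; Q = 136.8/2.135 = 64.1 W/m.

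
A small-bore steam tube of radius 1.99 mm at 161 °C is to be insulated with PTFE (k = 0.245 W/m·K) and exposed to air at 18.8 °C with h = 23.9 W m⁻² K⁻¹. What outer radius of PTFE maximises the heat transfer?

For a cylinder, r_cr = k_ins/h = 0.245/23.9 = 0.0103 m = 1.03 cm

r_cr = 1.03 cm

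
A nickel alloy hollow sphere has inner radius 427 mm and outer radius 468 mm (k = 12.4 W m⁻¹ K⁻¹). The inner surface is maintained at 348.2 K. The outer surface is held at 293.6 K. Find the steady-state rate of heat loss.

Q = 4πk·ΔT/(1/r₁ − 1/r₂) = 4π × 12.4 × 54.6 / (1/0.427 − 1/0.468) = 41500 W

Q = 41.5 kW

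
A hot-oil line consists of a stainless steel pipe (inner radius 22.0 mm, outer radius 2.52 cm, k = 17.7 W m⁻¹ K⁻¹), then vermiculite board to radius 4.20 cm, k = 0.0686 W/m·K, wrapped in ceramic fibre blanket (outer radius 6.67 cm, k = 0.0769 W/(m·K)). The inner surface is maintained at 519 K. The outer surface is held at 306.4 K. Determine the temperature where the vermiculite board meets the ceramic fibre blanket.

Series thermal resistances, inner to outer:
  R'_stainless steel = ln(0.0252/0.0220)/(2πk) = 0.1358/(2π·17.7) = 0.001221 m·K/W
  R'_vermiculite board = ln(0.0420/0.0252)/(2πk) = 0.5108/(2π·0.0686) = 1.185 m·K/W
  R'_ceramic fibre blanket = ln(0.0667/0.0420)/(2πk) = 0.4625/(2π·0.0769) = 0.9573 m·K/W
ΣR = 0.001221 + 1.185 + 0.9573 = 2.144 m·K/W
Q' = ΔT/ΣR = (519 K − 306.4 K)/2.144 = 99.16 W/m
From the inner boundary to the vermiculite board/ceramic fibre blanket interface, ΣR_partial = 1.186 m·K/W.
T_interface = T_in − Q'·ΣR_partial = 519 K − (99.16)(1.186) = 401 K

T = 401 K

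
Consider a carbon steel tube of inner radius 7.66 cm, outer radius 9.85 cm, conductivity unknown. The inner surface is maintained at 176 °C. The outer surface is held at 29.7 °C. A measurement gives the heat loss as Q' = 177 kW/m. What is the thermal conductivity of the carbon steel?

k = 48.4 W/m·K

ΣR = ΔT/Q' = |176 − 29.7|/1.77×10^5 = 8.266×10^-4 m·K/W
ln(r₂/r₁)/(2πk) = 8.266×10^-4 ⇒ k = 0.2515/(2π·8.266×10^-4) = 48.4 W/m·K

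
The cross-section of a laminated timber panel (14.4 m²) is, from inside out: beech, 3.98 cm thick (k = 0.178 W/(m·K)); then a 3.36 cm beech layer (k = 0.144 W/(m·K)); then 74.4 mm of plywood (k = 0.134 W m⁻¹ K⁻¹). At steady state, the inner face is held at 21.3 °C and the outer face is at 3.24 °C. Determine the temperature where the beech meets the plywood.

Treat each layer as a resistance in series:
  R_beech = L/(kA) = 0.0398/(0.178·14.4) = 0.01553 K/W
  R_beech = L/(kA) = 0.0336/(0.144·14.4) = 0.01620 K/W
  R_plywood = L/(kA) = 0.0744/(0.134·14.4) = 0.03856 K/W
ΣR = 0.01553 + 0.01620 + 0.03856 = 0.07029 K/W
Q = ΔT/ΣR = (21.3 °C − 3.24 °C)/0.07029 = 256.9 W
From the inner boundary to the beech/plywood interface, ΣR_partial = 0.03173 K/W.
T_interface = T_in − Q·ΣR_partial = 21.3 °C − (256.9)(0.03173) = 13.1 °C

T = 13.1 °C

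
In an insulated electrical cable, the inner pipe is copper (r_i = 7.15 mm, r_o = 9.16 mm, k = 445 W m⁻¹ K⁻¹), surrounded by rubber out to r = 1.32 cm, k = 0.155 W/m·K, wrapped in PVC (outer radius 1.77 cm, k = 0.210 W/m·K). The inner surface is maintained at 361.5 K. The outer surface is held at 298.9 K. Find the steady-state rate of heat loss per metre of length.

Q' = 105 W/m

Resistance network (inner→outer):
  R'_copper = ln(0.00916/0.00715)/(2πk) = 0.2477/(2π·445) = 8.860×10^-5 m·K/W
  R'_rubber = ln(0.0132/0.00916)/(2πk) = 0.3654/(2π·0.155) = 0.3752 m·K/W
  R'_PVC = ln(0.0177/0.0132)/(2πk) = 0.2933/(2π·0.210) = 0.2223 m·K/W
ΣR = 8.860×10^-5 + 0.3752 + 0.2223 = 0.5976 m·K/W
Q' = ΔT/ΣR = (361.5 K − 298.9 K)/0.5976 = 105 W/m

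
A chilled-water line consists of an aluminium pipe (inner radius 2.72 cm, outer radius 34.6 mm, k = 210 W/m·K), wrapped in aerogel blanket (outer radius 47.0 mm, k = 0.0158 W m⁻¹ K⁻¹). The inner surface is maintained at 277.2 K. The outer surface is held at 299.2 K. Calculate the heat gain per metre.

Series thermal resistances, inner to outer:
  R'_aluminium = ln(0.0346/0.0272)/(2πk) = 0.2406/(2π·210) = 1.824×10^-4 m·K/W
  R'_aerogel blanket = ln(0.0470/0.0346)/(2πk) = 0.3063/(2π·0.0158) = 3.085 m·K/W
ΣR = 1.824×10^-4 + 3.085 = 3.085 m·K/W
Q' = ΔT/ΣR = (277.2 K − 299.2 K)/3.085 = -7.13 W/m
(Negative Q' ⇒ heat flows inward; heat gain = 7.13 W/m.)

Q' = 7.13 W/m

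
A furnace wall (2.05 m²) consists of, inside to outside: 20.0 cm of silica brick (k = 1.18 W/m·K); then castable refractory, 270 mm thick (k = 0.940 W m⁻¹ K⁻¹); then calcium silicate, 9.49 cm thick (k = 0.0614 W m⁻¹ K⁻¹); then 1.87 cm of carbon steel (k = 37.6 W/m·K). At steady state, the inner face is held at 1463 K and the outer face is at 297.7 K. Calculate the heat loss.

Series thermal resistances, inner to outer:
  R_silica brick = L/(kA) = 0.200/(1.18·2.05) = 0.08268 K/W
  R_castable refractory = L/(kA) = 0.270/(0.940·2.05) = 0.1401 K/W
  R_calcium silicate = L/(kA) = 0.0949/(0.0614·2.05) = 0.7540 K/W
  R_carbon steel = L/(kA) = 0.0187/(37.6·2.05) = 2.426×10^-4 K/W
ΣR = 0.08268 + 0.1401 + 0.7540 + 2.426×10^-4 = 0.9770 K/W
Q = ΔT/ΣR = (1463 K − 297.7 K)/0.9770 = 1190 W

Q = 1190 W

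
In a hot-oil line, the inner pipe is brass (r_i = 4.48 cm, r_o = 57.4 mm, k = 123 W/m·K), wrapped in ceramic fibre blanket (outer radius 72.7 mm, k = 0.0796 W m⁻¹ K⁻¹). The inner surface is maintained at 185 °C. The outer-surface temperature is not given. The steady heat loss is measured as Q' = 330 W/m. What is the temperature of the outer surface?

T_out = 29.0 °C

Series resistances:
  R'_brass = ln(0.0574/0.0448)/(2πk) = 0.2478/(2π·123) = 3.207×10^-4 m·K/W
  R'_ceramic fibre blanket = ln(0.0727/0.0574)/(2πk) = 0.2363/(2π·0.0796) = 0.4725 m·K/W
ΣR = 0.4728 m·K/W
ΔT = Q'·ΣR = 330 × 0.4728 = 156.0 K
Heat flows outward, so T_out = T_in − ΔT = 185 − 156.0 = 29.0 °C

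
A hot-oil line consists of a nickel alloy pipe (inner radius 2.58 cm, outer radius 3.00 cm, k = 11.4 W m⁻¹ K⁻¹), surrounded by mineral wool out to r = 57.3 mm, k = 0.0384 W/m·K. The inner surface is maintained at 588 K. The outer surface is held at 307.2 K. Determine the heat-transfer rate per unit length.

Series thermal resistances, inner to outer:
  R'_nickel alloy = ln(0.0300/0.0258)/(2πk) = 0.1508/(2π·11.4) = 0.002106 m·K/W
  R'_mineral wool = ln(0.0573/0.0300)/(2πk) = 0.6471/(2π·0.0384) = 2.682 m·K/W
ΣR = 0.002106 + 2.682 = 2.684 m·K/W
Q' = ΔT/ΣR = (588 K − 307.2 K)/2.684 = 105 W/m

Q' = 105 W/m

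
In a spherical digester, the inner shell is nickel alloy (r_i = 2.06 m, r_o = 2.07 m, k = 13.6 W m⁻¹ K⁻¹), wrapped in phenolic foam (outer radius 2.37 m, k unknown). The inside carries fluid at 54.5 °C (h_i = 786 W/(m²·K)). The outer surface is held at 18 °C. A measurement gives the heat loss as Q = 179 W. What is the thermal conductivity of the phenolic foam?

ΣR = ΔT/Q = |54.5 − 18|/179 = 0.2039 K/W
Known resistances:
  R_conv,in = 1/(4πr²h) = 1/(4π·2.06²·786) = 2.386×10^-5 K/W
  R_nickel alloy = (1/2.06 − 1/2.07)/(4πk) = 0.002345/(4π·13.6) = 1.372×10^-5 K/W
R_phenolic foam = ΣR − ΣR_known = 0.2039 − 3.758×10^-5 = 0.2039 K/W
(1/r₁−1/r₂)/(4πk) = 0.2039 ⇒ k = 0.06115/(4π·0.2039) = 0.0239 W/m·K

k = 0.0239 W/m·K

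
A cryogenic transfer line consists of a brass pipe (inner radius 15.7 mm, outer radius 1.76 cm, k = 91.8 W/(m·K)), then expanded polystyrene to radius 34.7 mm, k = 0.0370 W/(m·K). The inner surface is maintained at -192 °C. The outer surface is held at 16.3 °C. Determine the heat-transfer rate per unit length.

Treat each layer as a resistance in series:
  R'_brass = ln(0.0176/0.0157)/(2πk) = 0.1142/(2π·91.8) = 1.981×10^-4 m·K/W
  R'_expanded polystyrene = ln(0.0347/0.0176)/(2πk) = 0.6788/(2π·0.0370) = 2.920 m·K/W
ΣR = 1.981×10^-4 + 2.920 = 2.920 m·K/W
Q' = ΔT/ΣR = (-192 °C − 16.3 °C)/2.920 = -71.3 W/m
(Negative Q' ⇒ heat flows inward; heat gain = 71.3 W/m.)

Q' = 71.3 W/m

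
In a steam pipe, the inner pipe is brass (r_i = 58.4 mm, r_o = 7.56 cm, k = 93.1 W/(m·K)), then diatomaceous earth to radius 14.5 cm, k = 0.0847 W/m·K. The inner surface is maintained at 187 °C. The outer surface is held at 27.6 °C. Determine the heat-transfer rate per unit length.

Series thermal resistances, inner to outer:
  R'_brass = ln(0.0756/0.0584)/(2πk) = 0.2581/(2π·93.1) = 4.413×10^-4 m·K/W
  R'_diatomaceous earth = ln(0.145/0.0756)/(2πk) = 0.6513/(2π·0.0847) = 1.224 m·K/W
ΣR = 4.413×10^-4 + 1.224 = 1.224 m·K/W
Q' = ΔT/ΣR = (187 °C − 27.6 °C)/1.224 = 130 W/m

Q' = 130 W/m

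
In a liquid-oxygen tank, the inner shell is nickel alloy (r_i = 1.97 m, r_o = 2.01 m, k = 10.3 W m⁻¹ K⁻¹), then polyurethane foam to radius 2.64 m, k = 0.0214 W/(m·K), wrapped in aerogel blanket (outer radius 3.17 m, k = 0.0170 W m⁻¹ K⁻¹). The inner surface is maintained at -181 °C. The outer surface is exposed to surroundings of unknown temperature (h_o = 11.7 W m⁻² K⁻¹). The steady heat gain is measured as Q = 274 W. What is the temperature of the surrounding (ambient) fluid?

T_out = 21.4 °C

Series resistances:
  R_nickel alloy = (1/1.97 − 1/2.01)/(4πk) = 0.01010/(4π·10.3) = 7.805×10^-5 K/W
  R_polyurethane foam = (1/2.01 − 1/2.64)/(4πk) = 0.1187/(4π·0.0214) = 0.4415 K/W
  R_aerogel blanket = (1/2.64 − 1/3.17)/(4πk) = 0.06333/(4π·0.0170) = 0.2965 K/W
  R_conv,out = 1/(4πr²h) = 1/(4π·3.17²·11.7) = 6.768×10^-4 K/W
ΣR = 0.7387 K/W
ΔT = Q·ΣR = 274 × 0.7387 = 202.4 K
Heat flows inward, so T_out = T_in + ΔT = -181 + 202.4 = 21.4 °C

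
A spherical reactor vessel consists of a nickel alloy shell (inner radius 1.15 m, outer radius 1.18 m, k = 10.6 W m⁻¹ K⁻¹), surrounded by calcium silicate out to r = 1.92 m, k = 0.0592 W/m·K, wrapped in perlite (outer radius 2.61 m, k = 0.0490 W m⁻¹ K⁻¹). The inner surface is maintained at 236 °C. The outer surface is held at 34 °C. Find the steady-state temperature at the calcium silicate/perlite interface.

Series thermal resistances, inner to outer:
  R_nickel alloy = (1/1.15 − 1/1.18)/(4πk) = 0.02211/(4π·10.6) = 1.660×10^-4 K/W
  R_calcium silicate = (1/1.18 − 1/1.92)/(4πk) = 0.3266/(4π·0.0592) = 0.4391 K/W
  R_perlite = (1/1.92 − 1/2.61)/(4πk) = 0.1377/(4π·0.0490) = 0.2236 K/W
ΣR = 1.660×10^-4 + 0.4391 + 0.2236 = 0.6629 K/W
Q = ΔT/ΣR = (236 °C − 34 °C)/0.6629 = 304.7 W
From the inner boundary to the calcium silicate/perlite interface, ΣR_partial = 0.4393 K/W.
T_interface = T_in − Q·ΣR_partial = 236 °C − (304.7)(0.4393) = 102 °C

T = 102 °C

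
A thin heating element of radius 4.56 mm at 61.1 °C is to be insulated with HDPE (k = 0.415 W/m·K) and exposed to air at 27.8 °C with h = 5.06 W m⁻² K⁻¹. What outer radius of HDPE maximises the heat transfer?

For a cylinder, r_cr = k_ins/h = 0.415/5.06 = 0.0820 m = 8.20 cm

r_cr = 8.20 cm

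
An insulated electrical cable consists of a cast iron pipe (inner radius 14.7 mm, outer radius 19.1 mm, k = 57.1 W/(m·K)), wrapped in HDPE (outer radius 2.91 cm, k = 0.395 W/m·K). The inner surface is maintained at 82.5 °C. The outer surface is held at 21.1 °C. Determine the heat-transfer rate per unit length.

Q' = 360 W/m

Treat each layer as a resistance in series:
  R'_cast iron = ln(0.0191/0.0147)/(2πk) = 0.2618/(2π·57.1) = 7.298×10^-4 m·K/W
  R'_HDPE = ln(0.0291/0.0191)/(2πk) = 0.4210/(2π·0.395) = 0.1697 m·K/W
ΣR = 7.298×10^-4 + 0.1697 = 0.1704 m·K/W
Q' = ΔT/ΣR = (82.5 °C − 21.1 °C)/0.1704 = 360 W/m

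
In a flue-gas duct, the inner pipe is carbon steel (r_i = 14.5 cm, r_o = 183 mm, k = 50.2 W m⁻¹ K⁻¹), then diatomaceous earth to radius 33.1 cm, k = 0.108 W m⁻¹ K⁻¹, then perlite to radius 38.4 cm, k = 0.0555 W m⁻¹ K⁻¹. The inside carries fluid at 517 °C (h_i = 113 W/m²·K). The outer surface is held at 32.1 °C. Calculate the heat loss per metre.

Treat each layer as a resistance in series:
  R'_conv,in = 1/(2πr h) = 1/(2π·0.145·113) = 0.009713 m·K/W
  R'_carbon steel = ln(0.183/0.145)/(2πk) = 0.2328/(2π·50.2) = 7.379×10^-4 m·K/W
  R'_diatomaceous earth = ln(0.331/0.183)/(2πk) = 0.5926/(2π·0.108) = 0.8733 m·K/W
  R'_perlite = ln(0.384/0.331)/(2πk) = 0.1485/(2π·0.0555) = 0.4259 m·K/W
ΣR = 0.009713 + 7.379×10^-4 + 0.8733 + 0.4259 = 1.310 m·K/W
Q' = ΔT/ΣR = (517 °C − 32.1 °C)/1.310 = 370 W/m

Q' = 370 W/m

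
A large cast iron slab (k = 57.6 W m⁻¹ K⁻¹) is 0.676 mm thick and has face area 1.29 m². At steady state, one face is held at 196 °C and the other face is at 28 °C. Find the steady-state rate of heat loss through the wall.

Q = kA·ΔT/L = 57.6 × 1.29 × |196 °C − 28 °C| / 6.76×10^-4 = 1.85×10^7 W

Q = 1.85×10^7 W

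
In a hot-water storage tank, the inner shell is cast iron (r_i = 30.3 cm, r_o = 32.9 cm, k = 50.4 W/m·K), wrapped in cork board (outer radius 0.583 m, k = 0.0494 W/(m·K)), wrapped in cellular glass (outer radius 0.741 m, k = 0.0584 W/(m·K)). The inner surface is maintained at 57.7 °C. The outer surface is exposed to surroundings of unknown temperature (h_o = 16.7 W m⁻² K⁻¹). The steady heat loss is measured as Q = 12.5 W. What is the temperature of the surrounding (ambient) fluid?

T_out = 24.7 °C

Series resistances:
  R_cast iron = (1/0.303 − 1/0.329)/(4πk) = 0.2608/(4π·50.4) = 4.118×10^-4 K/W
  R_cork board = (1/0.329 − 1/0.583)/(4πk) = 1.324/(4π·0.0494) = 2.133 K/W
  R_cellular glass = (1/0.583 − 1/0.741)/(4πk) = 0.3657/(4π·0.0584) = 0.4984 K/W
  R_conv,out = 1/(4πr²h) = 1/(4π·0.741²·16.7) = 0.008678 K/W
ΣR = 2.641 K/W
ΔT = Q·ΣR = 12.5 × 2.641 = 33.01 K
Heat flows outward, so T_out = T_in − ΔT = 57.7 − 33.01 = 24.7 °C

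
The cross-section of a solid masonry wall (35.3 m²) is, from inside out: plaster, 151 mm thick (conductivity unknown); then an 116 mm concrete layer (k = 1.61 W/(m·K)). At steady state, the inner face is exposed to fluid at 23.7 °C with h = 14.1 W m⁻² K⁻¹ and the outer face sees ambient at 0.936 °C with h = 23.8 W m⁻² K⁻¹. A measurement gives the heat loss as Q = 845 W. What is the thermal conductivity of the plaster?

k = 0.197 W/m·K

ΣR = ΔT/Q = |23.7 − 0.936|/845 = 0.02694 K/W
Known resistances:
  R_conv,in = 1/(hA) = 1/(14.1·35.3) = 0.002009 K/W
  R_concrete = L/(kA) = 0.116/(1.61·35.3) = 0.002041 K/W
  R_conv,out = 1/(hA) = 1/(23.8·35.3) = 0.001190 K/W
R_plaster = ΣR − ΣR_known = 0.02694 − 0.005240 = 0.02170 K/W
L/(kA) = 0.02170 ⇒ k = 0.151/(0.02170·35.3) = 0.197 W/m·K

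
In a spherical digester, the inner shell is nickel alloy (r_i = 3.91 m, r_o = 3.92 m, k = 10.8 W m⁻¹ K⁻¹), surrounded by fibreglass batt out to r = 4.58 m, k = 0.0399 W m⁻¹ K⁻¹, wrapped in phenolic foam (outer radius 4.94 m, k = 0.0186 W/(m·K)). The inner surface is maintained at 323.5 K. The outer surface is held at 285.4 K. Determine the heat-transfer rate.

Q = 269 W

Resistance network (inner→outer):
  R_nickel alloy = (1/3.91 − 1/3.92)/(4πk) = 6.524×10^-4/(4π·10.8) = 4.807×10^-6 K/W
  R_fibreglass batt = (1/3.92 − 1/4.58)/(4πk) = 0.03676/(4π·0.0399) = 0.07332 K/W
  R_phenolic foam = (1/4.58 − 1/4.94)/(4πk) = 0.01591/(4π·0.0186) = 0.06807 K/W
ΣR = 4.807×10^-6 + 0.07332 + 0.06807 = 0.1414 K/W
Q = ΔT/ΣR = (323.5 K − 285.4 K)/0.1414 = 269 W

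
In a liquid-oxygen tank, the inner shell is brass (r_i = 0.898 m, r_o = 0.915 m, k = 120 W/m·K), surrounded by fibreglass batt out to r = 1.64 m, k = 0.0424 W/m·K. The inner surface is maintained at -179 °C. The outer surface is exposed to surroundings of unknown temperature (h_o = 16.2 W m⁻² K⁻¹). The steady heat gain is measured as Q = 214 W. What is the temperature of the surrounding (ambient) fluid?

Series resistances:
  R_brass = (1/0.898 − 1/0.915)/(4πk) = 0.02069/(4π·120) = 1.372×10^-5 K/W
  R_fibreglass batt = (1/0.915 − 1/1.64)/(4πk) = 0.4831/(4π·0.0424) = 0.9068 K/W
  R_conv,out = 1/(4πr²h) = 1/(4π·1.64²·16.2) = 0.001826 K/W
ΣR = 0.9086 K/W
ΔT = Q·ΣR = 214 × 0.9086 = 194.4 K
Heat flows inward, so T_out = T_in + ΔT = -179 + 194.4 = 15.4 °C

T_out = 15.4 °C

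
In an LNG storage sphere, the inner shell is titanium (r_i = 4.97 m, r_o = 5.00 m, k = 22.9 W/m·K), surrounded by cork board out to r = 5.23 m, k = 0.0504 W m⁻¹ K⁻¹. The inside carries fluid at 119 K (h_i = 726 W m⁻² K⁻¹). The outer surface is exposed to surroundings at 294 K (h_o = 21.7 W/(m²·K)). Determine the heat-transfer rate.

Q = 12.5 kW

Resistance network (inner→outer):
  R_conv,in = 1/(4πr²h) = 1/(4π·4.97²·726) = 4.438×10^-6 K/W
  R_titanium = (1/4.97 − 1/5.00)/(4πk) = 0.001207/(4π·22.9) = 4.195×10^-6 K/W
  R_cork board = (1/5.00 − 1/5.23)/(4πk) = 0.008795/(4π·0.0504) = 0.01389 K/W
  R_conv,out = 1/(4πr²h) = 1/(4π·5.23²·21.7) = 1.341×10^-4 K/W
ΣR = 4.438×10^-6 + 4.195×10^-6 + 0.01389 + 1.341×10^-4 = 0.01403 K/W
Q = ΔT/ΣR = (119 K − 294 K)/0.01403 = -12500 W
(Negative Q ⇒ heat flows inward; heat gain = 12500 W.)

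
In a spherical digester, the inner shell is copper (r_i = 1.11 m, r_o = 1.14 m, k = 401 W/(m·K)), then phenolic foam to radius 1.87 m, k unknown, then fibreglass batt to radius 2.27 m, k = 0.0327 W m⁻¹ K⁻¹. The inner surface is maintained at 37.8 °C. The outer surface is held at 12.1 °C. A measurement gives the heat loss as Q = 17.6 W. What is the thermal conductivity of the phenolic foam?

ΣR = ΔT/Q = |37.8 − 12.1|/17.6 = 1.460 K/W
Known resistances:
  R_copper = (1/1.11 − 1/1.14)/(4πk) = 0.02371/(4π·401) = 4.705×10^-6 K/W
  R_fibreglass batt = (1/1.87 − 1/2.27)/(4πk) = 0.09423/(4π·0.0327) = 0.2293 K/W
R_phenolic foam = ΣR − ΣR_known = 1.460 − 0.2293 = 1.231 K/W
(1/r₁−1/r₂)/(4πk) = 1.231 ⇒ k = 0.3424/(4π·1.231) = 0.0221 W/m·K

k = 0.0221 W/m·K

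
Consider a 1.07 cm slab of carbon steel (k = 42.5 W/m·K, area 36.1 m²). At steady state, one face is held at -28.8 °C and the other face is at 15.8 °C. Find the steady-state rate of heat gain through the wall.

Q = 6.40×10^6 W

Q = kA·ΔT/L = 42.5 × 36.1 × |-28.8 °C − 15.8 °C| / 0.0107 = 6.40×10^6 W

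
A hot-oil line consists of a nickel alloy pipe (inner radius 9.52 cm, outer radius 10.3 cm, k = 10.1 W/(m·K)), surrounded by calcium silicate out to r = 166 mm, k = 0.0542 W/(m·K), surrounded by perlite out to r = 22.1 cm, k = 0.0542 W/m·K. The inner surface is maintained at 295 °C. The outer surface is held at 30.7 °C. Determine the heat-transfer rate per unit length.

Q' = 118 W/m

Resistance network (inner→outer):
  R'_nickel alloy = ln(0.103/0.0952)/(2πk) = 0.07875/(2π·10.1) = 0.001241 m·K/W
  R'_calcium silicate = ln(0.166/0.103)/(2πk) = 0.4773/(2π·0.0542) = 1.401 m·K/W
  R'_perlite = ln(0.221/0.166)/(2πk) = 0.2862/(2π·0.0542) = 0.8403 m·K/W
ΣR = 0.001241 + 1.401 + 0.8403 = 2.243 m·K/W
Q' = ΔT/ΣR = (295 °C − 30.7 °C)/2.243 = 118 W/m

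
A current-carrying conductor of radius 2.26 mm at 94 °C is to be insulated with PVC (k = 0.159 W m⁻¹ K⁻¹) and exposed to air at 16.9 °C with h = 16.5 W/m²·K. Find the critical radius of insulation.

For a cylinder, r_cr = k_ins/h = 0.159/16.5 = 0.00964 m = 0.964 cm

r_cr = 0.964 cm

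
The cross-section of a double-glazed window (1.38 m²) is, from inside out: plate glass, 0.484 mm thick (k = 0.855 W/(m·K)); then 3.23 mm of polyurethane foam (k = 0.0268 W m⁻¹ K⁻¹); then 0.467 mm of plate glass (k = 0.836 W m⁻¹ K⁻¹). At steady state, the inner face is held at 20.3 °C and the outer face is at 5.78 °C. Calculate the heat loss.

Treat each layer as a resistance in series:
  R_plate glass = L/(kA) = 4.84×10^-4/(0.855·1.38) = 4.102×10^-4 K/W
  R_polyurethane foam = L/(kA) = 0.00323/(0.0268·1.38) = 0.08734 K/W
  R_plate glass = L/(kA) = 4.67×10^-4/(0.836·1.38) = 4.048×10^-4 K/W
ΣR = 4.102×10^-4 + 0.08734 + 4.048×10^-4 = 0.08815 K/W
Q = ΔT/ΣR = (20.3 °C − 5.78 °C)/0.08815 = 165 W

Q = 165 W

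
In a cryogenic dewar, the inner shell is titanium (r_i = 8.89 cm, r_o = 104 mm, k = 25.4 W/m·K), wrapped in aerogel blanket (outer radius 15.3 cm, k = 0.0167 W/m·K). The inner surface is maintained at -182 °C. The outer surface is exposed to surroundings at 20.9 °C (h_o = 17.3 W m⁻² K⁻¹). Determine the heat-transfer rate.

Q = 13.6 W

Series thermal resistances, inner to outer:
  R_titanium = (1/0.0889 − 1/0.104)/(4πk) = 1.633/(4π·25.4) = 0.005117 K/W
  R_aerogel blanket = (1/0.104 − 1/0.153)/(4πk) = 3.079/(4π·0.0167) = 14.67 K/W
  R_conv,out = 1/(4πr²h) = 1/(4π·0.153²·17.3) = 0.1965 K/W
ΣR = 0.005117 + 14.67 + 0.1965 = 14.87 K/W
Q = ΔT/ΣR = (-182 °C − 20.9 °C)/14.87 = -13.6 W
(Negative Q ⇒ heat flows inward; heat gain = 13.6 W.)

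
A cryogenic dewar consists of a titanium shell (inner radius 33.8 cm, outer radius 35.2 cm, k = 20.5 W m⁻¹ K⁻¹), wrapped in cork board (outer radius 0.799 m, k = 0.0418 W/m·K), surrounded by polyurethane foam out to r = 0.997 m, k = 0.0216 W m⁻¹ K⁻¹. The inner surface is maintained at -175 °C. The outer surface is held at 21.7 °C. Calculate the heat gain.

Q = 49.9 W

Resistance network (inner→outer):
  R_titanium = (1/0.338 − 1/0.352)/(4πk) = 0.1177/(4π·20.5) = 4.568×10^-4 K/W
  R_cork board = (1/0.352 − 1/0.799)/(4πk) = 1.589/(4π·0.0418) = 3.026 K/W
  R_polyurethane foam = (1/0.799 − 1/0.997)/(4πk) = 0.2486/(4π·0.0216) = 0.9157 K/W
ΣR = 4.568×10^-4 + 3.026 + 0.9157 = 3.942 K/W
Q = ΔT/ΣR = (-175 °C − 21.7 °C)/3.942 = -49.9 W
(Negative Q ⇒ heat flows inward; heat gain = 49.9 W.)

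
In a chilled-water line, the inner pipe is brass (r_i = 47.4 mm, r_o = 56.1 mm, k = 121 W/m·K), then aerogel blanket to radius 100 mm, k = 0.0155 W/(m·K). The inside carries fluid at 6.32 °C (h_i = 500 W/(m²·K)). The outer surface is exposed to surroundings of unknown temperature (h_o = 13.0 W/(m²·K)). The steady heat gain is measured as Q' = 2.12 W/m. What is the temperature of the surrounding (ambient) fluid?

Series resistances:
  R'_conv,in = 1/(2πr h) = 1/(2π·0.0474·500) = 0.006715 m·K/W
  R'_brass = ln(0.0561/0.0474)/(2πk) = 0.1685/(2π·121) = 2.217×10^-4 m·K/W
  R'_aerogel blanket = ln(0.100/0.0561)/(2πk) = 0.5780/(2π·0.0155) = 5.935 m·K/W
  R'_conv,out = 1/(2πr h) = 1/(2π·0.100·13.0) = 0.1224 m·K/W
ΣR = 6.065 m·K/W
ΔT = Q'·ΣR = 2.12 × 6.065 = 12.86 K
Heat flows inward, so T_out = T_in + ΔT = 6.32 + 12.86 = 19.2 °C

T_out = 19.2 °C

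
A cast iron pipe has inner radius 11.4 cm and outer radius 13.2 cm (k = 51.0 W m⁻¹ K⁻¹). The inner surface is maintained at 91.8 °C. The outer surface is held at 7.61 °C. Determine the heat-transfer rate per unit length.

Q' = 2πk·ΔT/ln(r₂/r₁) = 2π × 51.0 × 84.19 / ln(0.132/0.114) = 1.84×10^5 W/m

Q' = 1.84×10^5 W/m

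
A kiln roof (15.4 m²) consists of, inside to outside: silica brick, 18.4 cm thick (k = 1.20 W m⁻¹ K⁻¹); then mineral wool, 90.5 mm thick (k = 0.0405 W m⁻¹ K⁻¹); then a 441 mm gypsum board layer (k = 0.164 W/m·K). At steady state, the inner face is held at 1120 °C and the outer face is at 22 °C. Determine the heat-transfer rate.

Q = 3330 W

Treat each layer as a resistance in series:
  R_silica brick = L/(kA) = 0.184/(1.20·15.4) = 0.009957 K/W
  R_mineral wool = L/(kA) = 0.0905/(0.0405·15.4) = 0.1451 K/W
  R_gypsum board = L/(kA) = 0.441/(0.164·15.4) = 0.1746 K/W
ΣR = 0.009957 + 0.1451 + 0.1746 = 0.3297 K/W
Q = ΔT/ΣR = (1120 °C − 22 °C)/0.3297 = 3330 W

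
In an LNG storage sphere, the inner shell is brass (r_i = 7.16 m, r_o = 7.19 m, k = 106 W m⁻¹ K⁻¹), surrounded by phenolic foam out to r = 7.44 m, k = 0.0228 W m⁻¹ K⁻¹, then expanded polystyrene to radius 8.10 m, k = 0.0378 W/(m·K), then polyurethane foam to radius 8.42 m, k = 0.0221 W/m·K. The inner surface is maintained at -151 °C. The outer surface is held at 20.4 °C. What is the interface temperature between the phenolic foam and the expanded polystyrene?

Treat each layer as a resistance in series:
  R_brass = (1/7.16 − 1/7.19)/(4πk) = 5.827×10^-4/(4π·106) = 4.375×10^-7 K/W
  R_phenolic foam = (1/7.19 − 1/7.44)/(4πk) = 0.004673/(4π·0.0228) = 0.01631 K/W
  R_expanded polystyrene = (1/7.44 − 1/8.10)/(4πk) = 0.01095/(4π·0.0378) = 0.02306 K/W
  R_polyurethane foam = (1/8.10 − 1/8.42)/(4πk) = 0.004692/(4π·0.0221) = 0.01689 K/W
ΣR = 4.375×10^-7 + 0.01631 + 0.02306 + 0.01689 = 0.05626 K/W
Q = ΔT/ΣR = (-151 °C − 20.4 °C)/0.05626 = -3047 W
From the inner boundary to the phenolic foam/expanded polystyrene interface, ΣR_partial = 0.01631 K/W.
T_interface = T_in − Q·ΣR_partial = -151 °C − (-3047)(0.01631) = -101 °C

T = -101 °C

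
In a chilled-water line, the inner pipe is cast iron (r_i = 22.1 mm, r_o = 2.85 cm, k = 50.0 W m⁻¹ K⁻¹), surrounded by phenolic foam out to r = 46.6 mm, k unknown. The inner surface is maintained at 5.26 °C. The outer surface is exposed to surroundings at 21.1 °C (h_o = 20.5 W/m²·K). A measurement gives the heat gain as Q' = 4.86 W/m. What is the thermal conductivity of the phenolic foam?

k = 0.0253 W/m·K

ΣR = ΔT/Q' = |5.26 − 21.1|/4.86 = 3.259 m·K/W
Known resistances:
  R'_cast iron = ln(0.0285/0.0221)/(2πk) = 0.2543/(2π·50.0) = 8.095×10^-4 m·K/W
  R'_conv,out = 1/(2πr h) = 1/(2π·0.0466·20.5) = 0.1666 m·K/W
R_phenolic foam = ΣR − ΣR_known = 3.259 − 0.1674 = 3.092 m·K/W
ln(r₂/r₁)/(2πk) = 3.092 ⇒ k = 0.4917/(2π·3.092) = 0.0253 W/m·K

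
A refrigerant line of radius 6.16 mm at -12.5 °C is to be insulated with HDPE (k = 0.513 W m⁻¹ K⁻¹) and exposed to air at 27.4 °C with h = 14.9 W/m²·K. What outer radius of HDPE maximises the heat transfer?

For a cylinder, r_cr = k_ins/h = 0.513/14.9 = 0.0344 m = 3.44 cm

r_cr = 3.44 cm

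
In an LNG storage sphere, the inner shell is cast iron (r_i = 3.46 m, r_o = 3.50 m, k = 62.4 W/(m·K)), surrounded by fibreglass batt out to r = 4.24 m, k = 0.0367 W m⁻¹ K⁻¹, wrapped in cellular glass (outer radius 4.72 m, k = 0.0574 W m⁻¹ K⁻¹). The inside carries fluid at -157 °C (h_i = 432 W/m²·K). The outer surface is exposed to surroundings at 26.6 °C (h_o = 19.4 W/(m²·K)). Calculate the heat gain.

Treat each layer as a resistance in series:
  R_conv,in = 1/(4πr²h) = 1/(4π·3.46²·432) = 1.539×10^-5 K/W
  R_cast iron = (1/3.46 − 1/3.50)/(4πk) = 0.003303/(4π·62.4) = 4.212×10^-6 K/W
  R_fibreglass batt = (1/3.50 − 1/4.24)/(4πk) = 0.04987/(4π·0.0367) = 0.1081 K/W
  R_cellular glass = (1/4.24 − 1/4.72)/(4πk) = 0.02398/(4π·0.0574) = 0.03325 K/W
  R_conv,out = 1/(4πr²h) = 1/(4π·4.72²·19.4) = 1.841×10^-4 K/W
ΣR = 1.539×10^-5 + 4.212×10^-6 + 0.1081 + 0.03325 + 1.841×10^-4 = 0.1416 K/W
Q = ΔT/ΣR = (-157 °C − 26.6 °C)/0.1416 = -1300 W
(Negative Q ⇒ heat flows inward; heat gain = 1300 W.)

Q = 1300 W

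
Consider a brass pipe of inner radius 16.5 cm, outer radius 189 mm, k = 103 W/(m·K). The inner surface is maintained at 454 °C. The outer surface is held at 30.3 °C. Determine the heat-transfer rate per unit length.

Q' = 2.02×10^6 W/m

Q' = 2πk·ΔT/ln(r₂/r₁) = 2π × 103 × 423.7 / ln(0.189/0.165) = 2.02×10^6 W/m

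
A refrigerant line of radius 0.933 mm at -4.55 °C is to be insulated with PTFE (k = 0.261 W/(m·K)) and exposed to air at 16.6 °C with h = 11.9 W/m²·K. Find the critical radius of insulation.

For a cylinder, r_cr = k_ins/h = 0.261/11.9 = 0.0219 m = 2.19 cm

r_cr = 2.19 cm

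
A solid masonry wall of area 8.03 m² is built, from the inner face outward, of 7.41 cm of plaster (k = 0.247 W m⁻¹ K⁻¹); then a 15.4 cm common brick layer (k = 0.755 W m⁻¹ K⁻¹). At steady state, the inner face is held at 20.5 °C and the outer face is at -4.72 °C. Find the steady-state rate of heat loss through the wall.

Q = 402 W

Treat each layer as a resistance in series:
  R_plaster = L/(kA) = 0.0741/(0.247·8.03) = 0.03736 K/W
  R_common brick = L/(kA) = 0.154/(0.755·8.03) = 0.02540 K/W
ΣR = 0.03736 + 0.02540 = 0.06276 K/W
Q = ΔT/ΣR = (20.5 °C − -4.72 °C)/0.06276 = 402 W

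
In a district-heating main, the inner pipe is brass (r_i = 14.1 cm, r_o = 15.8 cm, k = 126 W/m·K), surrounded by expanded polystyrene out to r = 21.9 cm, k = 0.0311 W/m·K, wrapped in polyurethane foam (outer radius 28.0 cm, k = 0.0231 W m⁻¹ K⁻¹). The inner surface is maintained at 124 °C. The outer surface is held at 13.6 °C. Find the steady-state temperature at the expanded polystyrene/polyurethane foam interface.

Series thermal resistances, inner to outer:
  R'_brass = ln(0.158/0.141)/(2πk) = 0.1138/(2π·126) = 1.438×10^-4 m·K/W
  R'_expanded polystyrene = ln(0.219/0.158)/(2πk) = 0.3265/(2π·0.0311) = 1.671 m·K/W
  R'_polyurethane foam = ln(0.280/0.219)/(2πk) = 0.2457/(2π·0.0231) = 1.693 m·K/W
ΣR = 1.438×10^-4 + 1.671 + 1.693 = 3.364 m·K/W
Q' = ΔT/ΣR = (124 °C − 13.6 °C)/3.364 = 32.82 W/m
From the inner boundary to the expanded polystyrene/polyurethane foam interface, ΣR_partial = 1.671 m·K/W.
T_interface = T_in − Q'·ΣR_partial = 124 °C − (32.82)(1.671) = 69.2 °C

T = 69.2 °C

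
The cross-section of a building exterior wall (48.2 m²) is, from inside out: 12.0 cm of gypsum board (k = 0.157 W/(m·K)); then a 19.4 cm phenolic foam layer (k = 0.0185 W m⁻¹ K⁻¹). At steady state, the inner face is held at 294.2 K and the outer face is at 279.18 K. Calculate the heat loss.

Q = 64.3 W

Resistance network (inner→outer):
  R_gypsum board = L/(kA) = 0.120/(0.157·48.2) = 0.01586 K/W
  R_phenolic foam = L/(kA) = 0.194/(0.0185·48.2) = 0.2176 K/W
ΣR = 0.01586 + 0.2176 = 0.2335 K/W
Q = ΔT/ΣR = (294.2 K − 279.18 K)/0.2335 = 64.3 W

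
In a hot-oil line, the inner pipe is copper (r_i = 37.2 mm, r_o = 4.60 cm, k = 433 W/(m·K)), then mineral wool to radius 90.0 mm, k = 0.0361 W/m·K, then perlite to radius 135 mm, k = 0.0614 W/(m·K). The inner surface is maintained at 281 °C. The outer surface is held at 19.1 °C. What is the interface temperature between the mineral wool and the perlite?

T = 87.7 °C

Resistance network (inner→outer):
  R'_copper = ln(0.0460/0.0372)/(2πk) = 0.2123/(2π·433) = 7.805×10^-5 m·K/W
  R'_mineral wool = ln(0.0900/0.0460)/(2πk) = 0.6712/(2π·0.0361) = 2.959 m·K/W
  R'_perlite = ln(0.135/0.0900)/(2πk) = 0.4055/(2π·0.0614) = 1.051 m·K/W
ΣR = 7.805×10^-5 + 2.959 + 1.051 = 4.010 m·K/W
Q' = ΔT/ΣR = (281 °C − 19.1 °C)/4.010 = 65.31 W/m
From the inner boundary to the mineral wool/perlite interface, ΣR_partial = 2.959 m·K/W.
T_interface = T_in − Q'·ΣR_partial = 281 °C − (65.31)(2.959) = 87.7 °C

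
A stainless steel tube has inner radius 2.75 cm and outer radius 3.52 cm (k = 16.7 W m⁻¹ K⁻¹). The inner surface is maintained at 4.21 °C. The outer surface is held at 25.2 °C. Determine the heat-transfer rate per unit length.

Q' = 8920 W/m

Q' = 2πk·ΔT/ln(r₂/r₁) = 2π × 16.7 × 20.99 / ln(0.0352/0.0275) = 8920 W/m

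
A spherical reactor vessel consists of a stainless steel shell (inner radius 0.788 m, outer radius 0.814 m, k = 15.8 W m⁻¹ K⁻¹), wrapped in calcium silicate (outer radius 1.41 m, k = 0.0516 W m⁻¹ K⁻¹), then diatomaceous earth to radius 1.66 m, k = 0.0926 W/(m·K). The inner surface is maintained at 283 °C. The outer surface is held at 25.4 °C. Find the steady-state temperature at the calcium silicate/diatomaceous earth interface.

Treat each layer as a resistance in series:
  R_stainless steel = (1/0.788 − 1/0.814)/(4πk) = 0.04053/(4π·15.8) = 2.042×10^-4 K/W
  R_calcium silicate = (1/0.814 − 1/1.41)/(4πk) = 0.5193/(4π·0.0516) = 0.8008 K/W
  R_diatomaceous earth = (1/1.41 − 1/1.66)/(4πk) = 0.1068/(4π·0.0926) = 0.09179 K/W
ΣR = 2.042×10^-4 + 0.8008 + 0.09179 = 0.8928 K/W
Q = ΔT/ΣR = (283 °C − 25.4 °C)/0.8928 = 288.5 W
From the inner boundary to the calcium silicate/diatomaceous earth interface, ΣR_partial = 0.8010 K/W.
T_interface = T_in − Q·ΣR_partial = 283 °C − (288.5)(0.8010) = 51.9 °C

T = 51.9 °C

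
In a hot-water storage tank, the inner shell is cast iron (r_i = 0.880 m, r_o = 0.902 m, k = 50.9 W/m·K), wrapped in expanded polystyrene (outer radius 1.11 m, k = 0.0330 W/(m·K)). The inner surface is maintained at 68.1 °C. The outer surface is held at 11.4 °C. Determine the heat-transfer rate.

Treat each layer as a resistance in series:
  R_cast iron = (1/0.880 − 1/0.902)/(4πk) = 0.02772/(4π·50.9) = 4.333×10^-5 K/W
  R_expanded polystyrene = (1/0.902 − 1/1.11)/(4πk) = 0.2077/(4π·0.0330) = 0.5010 K/W
ΣR = 4.333×10^-5 + 0.5010 = 0.5010 K/W
Q = ΔT/ΣR = (68.1 °C − 11.4 °C)/0.5010 = 113 W

Q = 113 W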